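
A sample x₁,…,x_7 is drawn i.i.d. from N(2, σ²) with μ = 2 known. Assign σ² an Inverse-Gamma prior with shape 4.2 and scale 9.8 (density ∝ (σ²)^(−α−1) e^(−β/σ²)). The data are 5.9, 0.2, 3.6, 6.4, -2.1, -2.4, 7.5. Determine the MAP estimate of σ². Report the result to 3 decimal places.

Sum of squared deviations about the known mean: SS = (5.9−2)² + (0.2−2)² + (3.6−2)² + (6.4−2)² + (-2.1−2)² + (-2.4−2)² + (7.5−2)² = 106.79.
The Normal likelihood contributes (σ²)^(−n/2) exp(−SS/(2σ²)), so the posterior is Inverse-Gamma(α + n/2, β + SS/2) = Inverse-Gamma(7.7, 63.195).
The mode of Inverse-Gamma(a, b) is b/(a+1) = 63.195/8.7 ≈ 7.264.

σ̂²_MAP = 7.264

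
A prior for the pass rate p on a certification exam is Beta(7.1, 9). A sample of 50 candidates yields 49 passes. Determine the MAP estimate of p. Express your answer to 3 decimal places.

Prior: Beta(7.1, 9).
Data: 49 successes in 50 trials. The binomial likelihood contributes p^49(1−p)^1, so the posterior is Beta(7.1+49, 9+1) = Beta(56.1, 10).
For Beta(a, b) with a, b > 1 the mode is (a−1)/(a+b−2) = 55.1/64.1 ≈ 0.860.

p̂_MAP = 0.860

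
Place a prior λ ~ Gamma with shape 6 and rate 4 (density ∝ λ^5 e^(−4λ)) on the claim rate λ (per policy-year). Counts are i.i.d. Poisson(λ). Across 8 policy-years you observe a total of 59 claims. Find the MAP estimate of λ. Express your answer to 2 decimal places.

Σxᵢ = 59, n = 8.
Posterior ∝ λ^5e^(−4λ) · λ^59e^(−8λ) = λ^64e^(−12λ), i.e. Gamma(shape=65, rate=12).
The mode of a Gamma(a, b) with a ≥ 1 (shape–rate) is (a−1)/b = 64/12 ≈ 5.33.

λ̂_MAP = 5.33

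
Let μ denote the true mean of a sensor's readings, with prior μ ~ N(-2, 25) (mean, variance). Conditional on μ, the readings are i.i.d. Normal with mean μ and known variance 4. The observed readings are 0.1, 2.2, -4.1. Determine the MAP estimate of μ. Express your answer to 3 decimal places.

n = 3; x̄ = (0.1 + 2.2 + (-4.1))/3 = -1.8/3 = -0.6.
For a Normal prior and Normal likelihood with known variance, the posterior is Normal; its mode equals its mean, the precision-weighted average.
Prior precision 1/σ₀² = 1/25 = 0.04; data precision n/σ² = 3/4 = 0.75.
μ̂ = (0.04·(-2) + 0.75·(-0.6)) / (0.04 + 0.75) = (-0.53)/0.79 = -53/79 ≈ -0.671.

μ̂_MAP = -0.671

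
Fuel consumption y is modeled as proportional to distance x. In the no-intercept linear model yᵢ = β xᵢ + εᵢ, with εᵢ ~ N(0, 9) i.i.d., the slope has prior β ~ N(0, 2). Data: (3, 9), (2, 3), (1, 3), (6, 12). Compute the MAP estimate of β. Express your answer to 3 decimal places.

log p(β | y) = −Σ(yᵢ − βxᵢ)²/(2·9) − β²/(2·2) + const.
Setting the derivative to zero: Σxᵢ(yᵢ − βxᵢ)/9 − β/2 = 0, so β = Σxᵢyᵢ / (Σxᵢ² + σ²/τ²).
Σxᵢyᵢ = 3·9 + 2·3 + 1·3 + 6·12 = 108; Σxᵢ² = 50; σ²/τ² = 4.5.
β̂_MAP = 108 / (50 + 4.5) = 108/54.5 ≈ 1.982.

β̂_MAP = 1.982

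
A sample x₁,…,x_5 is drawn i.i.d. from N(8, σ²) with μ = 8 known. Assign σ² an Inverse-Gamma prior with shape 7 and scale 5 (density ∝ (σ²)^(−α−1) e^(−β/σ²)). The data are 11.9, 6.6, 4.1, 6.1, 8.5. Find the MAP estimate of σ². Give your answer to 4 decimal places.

σ̂²_MAP = 2.2019

Sum of squared deviations about the known mean: SS = (11.9−8)² + (6.6−8)² + (4.1−8)² + (6.1−8)² + (8.5−8)² = 36.24.
The Normal likelihood contributes (σ²)^(−n/2) exp(−SS/(2σ²)), so the posterior is Inverse-Gamma(α + n/2, β + SS/2) = Inverse-Gamma(9.5, 23.12).
The mode of Inverse-Gamma(a, b) is b/(a+1) = 23.12/10.5 ≈ 2.2019.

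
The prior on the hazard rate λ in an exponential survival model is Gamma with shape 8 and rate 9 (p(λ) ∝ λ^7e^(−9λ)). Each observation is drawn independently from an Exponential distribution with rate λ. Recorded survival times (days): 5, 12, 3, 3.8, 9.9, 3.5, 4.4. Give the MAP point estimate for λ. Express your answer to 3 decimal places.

The Exponential(rate=λ) likelihood is ∝ λ^n e^(−λΣtᵢ). Here n = 7 and Σtᵢ = 5 + 12 + 3 + 3.8 + 9.9 + 3.5 + 4.4 = 41.6.
Posterior ∝ λ^7e^(−9λ) · λ^7e^(−41.6λ) = λ^14e^(−50.6λ), i.e. Gamma(15, 50.6).
Mode = (a−1)/b = 14/50.6 ≈ 0.277.

λ̂_MAP = 0.277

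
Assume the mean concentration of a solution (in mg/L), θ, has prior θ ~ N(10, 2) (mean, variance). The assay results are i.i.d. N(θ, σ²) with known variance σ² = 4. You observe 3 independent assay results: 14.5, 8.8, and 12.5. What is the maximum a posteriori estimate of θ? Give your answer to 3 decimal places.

n = 3; x̄ = (14.5 + 8.8 + 12.5)/3 = 35.8/3 = 179/15 ≈ 11.9333.
For a Normal prior and Normal likelihood with known variance, the posterior is Normal; its mode equals its mean, the precision-weighted average.
Prior precision 1/σ₀² = 1/2 = 0.5; data precision n/σ² = 3/4 = 0.75.
θ̂ = (0.5·10 + 0.75·(179/15)) / (0.5 + 0.75) = 13.95/1.25 = 11.160.

θ̂_MAP = 11.160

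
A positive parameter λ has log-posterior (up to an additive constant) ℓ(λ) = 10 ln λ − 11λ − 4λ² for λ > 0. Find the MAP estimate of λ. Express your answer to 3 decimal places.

ℓ'(λ) = 10/λ − 11 − 8λ. Setting this to zero and multiplying by λ: 8λ² + 11λ − 10 = 0.
λ = (−11 + √(11² + 4·8·10)) / (2·8) = (−11 + √441) / 16 = (−11 + 21)/16 = 5/8.
ℓ''(λ) = −10/λ² − 8 < 0, confirming a maximum.

λ̂_MAP = 0.625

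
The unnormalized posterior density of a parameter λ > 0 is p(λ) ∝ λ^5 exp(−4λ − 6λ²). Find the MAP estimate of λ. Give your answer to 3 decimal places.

ℓ'(λ) = 5/λ − 4 − 12λ. Setting this to zero and multiplying by λ: 12λ² + 4λ − 5 = 0.
λ = (−4 + √(4² + 4·12·5)) / (2·12) = (−4 + √256) / 24 = (−4 + 16)/24 = 1/2.
ℓ''(λ) = −5/λ² − 12 < 0, confirming a maximum.

λ̂_MAP = 0.500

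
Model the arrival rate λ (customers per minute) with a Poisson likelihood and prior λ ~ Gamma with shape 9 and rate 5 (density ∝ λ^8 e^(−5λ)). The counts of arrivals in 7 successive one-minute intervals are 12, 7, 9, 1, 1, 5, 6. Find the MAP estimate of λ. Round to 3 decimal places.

λ̂_MAP = 4.083

Σxᵢ = 12+7+9+1+1+5+6 = 41, with n = 7.
Posterior ∝ λ^8e^(−5λ) · λ^41e^(−7λ) = λ^49e^(−12λ), i.e. Gamma(shape=50, rate=12).
The mode of a Gamma(a, b) with a ≥ 1 (shape–rate) is (a−1)/b = 49/12 ≈ 4.083.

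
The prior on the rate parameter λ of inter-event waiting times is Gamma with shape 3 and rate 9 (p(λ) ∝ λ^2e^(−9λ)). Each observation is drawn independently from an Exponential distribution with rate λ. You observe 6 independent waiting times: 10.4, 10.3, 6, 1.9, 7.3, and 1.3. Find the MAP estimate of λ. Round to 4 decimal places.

λ̂_MAP = 0.1732

The Exponential(rate=λ) likelihood is ∝ λ^n e^(−λΣtᵢ). Here n = 6 and Σtᵢ = 10.4 + 10.3 + 6 + 1.9 + 7.3 + 1.3 = 37.2.
Posterior ∝ λ^2e^(−9λ) · λ^6e^(−37.2λ) = λ^8e^(−46.2λ), i.e. Gamma(9, 46.2).
Mode = (a−1)/b = 8/46.2 ≈ 0.1732.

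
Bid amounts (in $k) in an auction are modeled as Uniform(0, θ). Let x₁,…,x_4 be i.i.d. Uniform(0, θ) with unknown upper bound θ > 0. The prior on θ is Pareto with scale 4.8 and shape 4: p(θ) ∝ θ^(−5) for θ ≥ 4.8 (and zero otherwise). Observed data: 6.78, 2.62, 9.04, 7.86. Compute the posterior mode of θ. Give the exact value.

θ̂_MAP = 9.04

The Uniform(0, θ) likelihood is θ^(−n) for θ ≥ max(xᵢ), zero otherwise. Here max(xᵢ) = 9.04.
Posterior ∝ θ^(−5) · θ^(−4) = θ^(−9) on θ ≥ max(4.8, 9.04) = 9.04.
This density is strictly decreasing in θ, so the posterior mode lies at the lower boundary of the support.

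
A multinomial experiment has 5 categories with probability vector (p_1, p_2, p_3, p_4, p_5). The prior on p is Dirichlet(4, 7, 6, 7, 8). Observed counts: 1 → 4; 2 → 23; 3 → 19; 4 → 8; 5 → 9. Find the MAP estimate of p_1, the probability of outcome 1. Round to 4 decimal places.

The posterior is Dirichlet(αᵢ + nᵢ) = Dirichlet(8, 30, 25, 15, 17).
For a Dirichlet(a₁,…,a_K) with all aᵢ > 1, the mode has j-th component (aⱼ − 1)/(Σaᵢ − K).
Here Σaᵢ = 95 and K = 5, so p_1 = (8 − 1)/(95 − 5) = 7/90 ≈ 0.0778.

MAP estimate: 0.0778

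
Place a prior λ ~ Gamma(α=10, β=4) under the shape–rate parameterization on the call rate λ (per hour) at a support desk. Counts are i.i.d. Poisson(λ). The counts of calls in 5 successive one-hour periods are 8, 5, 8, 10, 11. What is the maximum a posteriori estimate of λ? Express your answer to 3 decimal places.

λ̂_MAP = 5.667

Σxᵢ = 8+5+8+10+11 = 42, with n = 5.
Posterior ∝ λ^9e^(−4λ) · λ^42e^(−5λ) = λ^51e^(−9λ), i.e. Gamma(shape=52, rate=9).
The mode of a Gamma(a, b) with a ≥ 1 (shape–rate) is (a−1)/b = 51/9 ≈ 5.667.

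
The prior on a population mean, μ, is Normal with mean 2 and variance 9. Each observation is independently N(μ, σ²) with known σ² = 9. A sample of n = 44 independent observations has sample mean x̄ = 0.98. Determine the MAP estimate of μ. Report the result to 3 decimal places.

μ̂_MAP = 1.003

n = 44, x̄ = 0.98.
For a Normal prior and Normal likelihood with known variance, the posterior is Normal; its mode equals its mean, the precision-weighted average.
Prior precision 1/σ₀² = 1/9; data precision n/σ² = 44/9.
μ̂ = ((1/9)·2 + (44/9)·0.98) / (1/9 + 44/9) = (376/75)/5 = 376/375 ≈ 1.003.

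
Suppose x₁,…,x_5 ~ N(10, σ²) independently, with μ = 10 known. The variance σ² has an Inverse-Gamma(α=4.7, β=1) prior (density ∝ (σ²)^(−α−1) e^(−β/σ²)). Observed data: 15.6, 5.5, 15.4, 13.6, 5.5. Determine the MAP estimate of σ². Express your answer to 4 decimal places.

σ̂²_MAP = 7.0720

Sum of squared deviations about the known mean: SS = (15.6−10)² + (5.5−10)² + (15.4−10)² + (13.6−10)² + (5.5−10)² = 113.98.
The Normal likelihood contributes (σ²)^(−n/2) exp(−SS/(2σ²)), so the posterior is Inverse-Gamma(α + n/2, β + SS/2) = Inverse-Gamma(7.2, 57.99).
The mode of Inverse-Gamma(a, b) is b/(a+1) = 57.99/8.2 ≈ 7.0720.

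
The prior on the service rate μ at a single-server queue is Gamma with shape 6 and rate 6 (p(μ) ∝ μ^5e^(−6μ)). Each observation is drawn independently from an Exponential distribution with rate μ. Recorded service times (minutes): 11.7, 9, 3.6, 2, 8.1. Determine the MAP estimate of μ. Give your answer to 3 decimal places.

μ̂_MAP = 0.248

The Exponential(rate=μ) likelihood is ∝ μ^n e^(−μΣtᵢ). Here n = 5 and Σtᵢ = 11.7 + 9 + 3.6 + 2 + 8.1 = 34.4.
Posterior ∝ μ^5e^(−6μ) · μ^5e^(−34.4μ) = μ^10e^(−40.4μ), i.e. Gamma(11, 40.4).
Mode = (a−1)/b = 10/40.4 ≈ 0.248.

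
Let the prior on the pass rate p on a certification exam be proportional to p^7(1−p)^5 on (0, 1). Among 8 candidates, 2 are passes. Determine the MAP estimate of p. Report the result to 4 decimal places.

p̂_MAP = 0.4500

The prior density ∝ p^7(1−p)^5 is the kernel of Beta(8, 6).
Data: 2 successes in 8 trials. The binomial likelihood contributes p^2(1−p)^6, so the posterior is Beta(8+2, 6+6) = Beta(10, 12).
For Beta(a, b) with a, b > 1 the mode is (a−1)/(a+b−2) = 9/20 ≈ 0.4500.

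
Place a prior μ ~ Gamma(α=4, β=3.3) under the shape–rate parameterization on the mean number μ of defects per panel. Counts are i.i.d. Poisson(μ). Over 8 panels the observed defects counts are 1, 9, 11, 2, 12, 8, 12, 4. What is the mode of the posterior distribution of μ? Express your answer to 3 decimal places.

μ̂_MAP = 5.487

Σxᵢ = 1+9+11+2+12+8+12+4 = 59, with n = 8.
Posterior ∝ μ^3e^(−3.3μ) · μ^59e^(−8μ) = μ^62e^(−11.3μ), i.e. Gamma(shape=63, rate=11.3).
The mode of a Gamma(a, b) with a ≥ 1 (shape–rate) is (a−1)/b = 62/11.3 ≈ 5.487.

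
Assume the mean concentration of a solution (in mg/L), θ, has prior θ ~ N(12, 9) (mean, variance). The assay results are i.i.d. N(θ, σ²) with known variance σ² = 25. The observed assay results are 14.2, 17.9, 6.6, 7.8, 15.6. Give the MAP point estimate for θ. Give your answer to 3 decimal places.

n = 5; x̄ = (14.2 + 17.9 + 6.6 + 7.8 + 15.6)/5 = 62.1/5 = 12.42.
For a Normal prior and Normal likelihood with known variance, the posterior is Normal; its mode equals its mean, the precision-weighted average.
Prior precision 1/σ₀² = 1/9; data precision n/σ² = 5/25 = 0.2.
θ̂ = ((1/9)·12 + 0.2·12.42) / (1/9 + 0.2) = (2863/750)/(14/45) = 12.270.

θ̂_MAP = 12.270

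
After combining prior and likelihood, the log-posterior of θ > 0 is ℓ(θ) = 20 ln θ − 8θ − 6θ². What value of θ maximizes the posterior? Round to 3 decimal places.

θ̂_MAP = 1.000

ℓ'(θ) = 20/θ − 8 − 12θ. Setting this to zero and multiplying by θ: 12θ² + 8θ − 20 = 0.
θ = (−8 + √(8² + 4·12·20)) / (2·12) = (−8 + √1024) / 24 = (−8 + 32)/24 = 1.
ℓ''(θ) = −20/θ² − 12 < 0, confirming a maximum.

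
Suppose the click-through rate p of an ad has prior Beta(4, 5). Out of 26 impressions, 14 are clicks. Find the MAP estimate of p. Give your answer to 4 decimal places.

Prior: Beta(4, 5).
Data: 14 successes in 26 trials. The binomial likelihood contributes p^14(1−p)^12, so the posterior is Beta(4+14, 5+12) = Beta(18, 17).
For Beta(a, b) with a, b > 1 the mode is (a−1)/(a+b−2) = 17/33 ≈ 0.5152.

p̂_MAP = 0.5152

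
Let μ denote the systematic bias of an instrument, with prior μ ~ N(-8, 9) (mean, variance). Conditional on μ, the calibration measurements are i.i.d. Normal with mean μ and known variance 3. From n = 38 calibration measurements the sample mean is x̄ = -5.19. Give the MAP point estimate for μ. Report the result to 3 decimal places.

μ̂_MAP = -5.214

n = 38, x̄ = -5.19.
For a Normal prior and Normal likelihood with known variance, the posterior is Normal; its mode equals its mean, the precision-weighted average.
Prior precision 1/σ₀² = 1/9; data precision n/σ² = 38/3.
μ̂ = ((1/9)·(-8) + (38/3)·(-5.19)) / (1/9 + 38/3) = (-29983/450)/(115/9) = -29983/5750 ≈ -5.214.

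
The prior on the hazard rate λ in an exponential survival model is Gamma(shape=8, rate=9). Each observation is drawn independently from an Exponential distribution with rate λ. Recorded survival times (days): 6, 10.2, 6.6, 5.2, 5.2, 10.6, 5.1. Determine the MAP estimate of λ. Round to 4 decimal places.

λ̂_MAP = 0.2418

The Exponential(rate=λ) likelihood is ∝ λ^n e^(−λΣtᵢ). Here n = 7 and Σtᵢ = 6 + 10.2 + 6.6 + 5.2 + 5.2 + 10.6 + 5.1 = 48.9.
Posterior ∝ λ^7e^(−9λ) · λ^7e^(−48.9λ) = λ^14e^(−57.9λ), i.e. Gamma(15, 57.9).
Mode = (a−1)/b = 14/57.9 ≈ 0.2418.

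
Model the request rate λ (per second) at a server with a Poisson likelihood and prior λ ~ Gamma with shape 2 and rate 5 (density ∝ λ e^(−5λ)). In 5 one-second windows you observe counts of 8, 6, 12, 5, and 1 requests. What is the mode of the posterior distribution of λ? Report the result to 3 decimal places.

λ̂_MAP = 3.300

Σxᵢ = 8+6+12+5+1 = 32, with n = 5.
Posterior ∝ λe^(−5λ) · λ^32e^(−5λ) = λ^33e^(−10λ), i.e. Gamma(shape=34, rate=10).
The mode of a Gamma(a, b) with a ≥ 1 (shape–rate) is (a−1)/b = 33/10 ≈ 3.300.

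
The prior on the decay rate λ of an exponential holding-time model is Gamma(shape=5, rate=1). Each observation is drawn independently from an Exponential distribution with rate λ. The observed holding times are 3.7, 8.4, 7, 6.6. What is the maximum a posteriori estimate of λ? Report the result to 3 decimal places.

λ̂_MAP = 0.300

The Exponential(rate=λ) likelihood is ∝ λ^n e^(−λΣtᵢ). Here n = 4 and Σtᵢ = 3.7 + 8.4 + 7 + 6.6 = 25.7.
Posterior ∝ λ^4e^(−1λ) · λ^4e^(−25.7λ) = λ^8e^(−26.7λ), i.e. Gamma(9, 26.7).
Mode = (a−1)/b = 8/26.7 ≈ 0.300.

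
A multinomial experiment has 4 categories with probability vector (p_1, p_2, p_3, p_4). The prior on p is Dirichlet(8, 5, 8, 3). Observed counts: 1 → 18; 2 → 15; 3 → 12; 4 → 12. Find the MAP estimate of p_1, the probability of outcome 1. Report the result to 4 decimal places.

The posterior is Dirichlet(αᵢ + nᵢ) = Dirichlet(26, 20, 20, 15).
For a Dirichlet(a₁,…,a_K) with all aᵢ > 1, the mode has j-th component (aⱼ − 1)/(Σaᵢ − K).
Here Σaᵢ = 81 and K = 4, so p_1 = (26 − 1)/(81 − 4) = 25/77 ≈ 0.3247.

MAP estimate: 0.3247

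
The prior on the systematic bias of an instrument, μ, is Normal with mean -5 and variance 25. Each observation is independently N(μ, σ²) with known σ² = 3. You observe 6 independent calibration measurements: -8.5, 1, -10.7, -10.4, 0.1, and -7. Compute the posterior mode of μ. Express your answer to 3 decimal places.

n = 6; x̄ = ((-8.5) + 1 + (-10.7) + (-10.4) + 0.1 + (-7))/6 = -35.5/6 = -71/12 ≈ -5.9167.
For a Normal prior and Normal likelihood with known variance, the posterior is Normal; its mode equals its mean, the precision-weighted average.
Prior precision 1/σ₀² = 1/25 = 0.04; data precision n/σ² = 6/3 = 2.
μ̂ = (0.04·(-5) + 2·(-71/12)) / (0.04 + 2) = (-361/30)/2.04 = -1805/306 ≈ -5.899.

μ̂_MAP = -5.899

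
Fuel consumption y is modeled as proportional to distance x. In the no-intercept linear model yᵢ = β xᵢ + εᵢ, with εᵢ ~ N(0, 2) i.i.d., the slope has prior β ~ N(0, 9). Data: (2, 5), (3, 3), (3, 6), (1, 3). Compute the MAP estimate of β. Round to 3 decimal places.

log p(β | y) = −Σ(yᵢ − βxᵢ)²/(2·2) − β²/(2·9) + const.
Setting the derivative to zero: Σxᵢ(yᵢ − βxᵢ)/2 − β/9 = 0, so β = Σxᵢyᵢ / (Σxᵢ² + σ²/τ²).
Σxᵢyᵢ = 2·5 + 3·3 + 3·6 + 1·3 = 40; Σxᵢ² = 23; σ²/τ² = 2/9.
β̂_MAP = 40 / (23 + 2/9) = 40/(209/9) = 360/209 ≈ 1.722.

β̂_MAP = 1.722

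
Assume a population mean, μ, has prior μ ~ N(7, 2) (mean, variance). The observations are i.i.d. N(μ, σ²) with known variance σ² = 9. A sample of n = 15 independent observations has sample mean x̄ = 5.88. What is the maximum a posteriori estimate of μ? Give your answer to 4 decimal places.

n = 15, x̄ = 5.88.
For a Normal prior and Normal likelihood with known variance, the posterior is Normal; its mode equals its mean, the precision-weighted average.
Prior precision 1/σ₀² = 1/2 = 0.5; data precision n/σ² = 15/9 = 5/3.
μ̂ = (0.5·7 + (5/3)·5.88) / (0.5 + 5/3) = 13.3/(13/6) = 399/65 ≈ 6.1385.

μ̂_MAP = 6.1385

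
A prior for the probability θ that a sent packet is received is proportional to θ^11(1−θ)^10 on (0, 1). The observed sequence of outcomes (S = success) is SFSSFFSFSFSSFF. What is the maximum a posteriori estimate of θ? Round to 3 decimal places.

The prior density ∝ θ^11(1−θ)^10 is the kernel of Beta(12, 11).
Data: 7 successes in 14 trials (from the sequence). The binomial likelihood contributes θ^7(1−θ)^7, so the posterior is Beta(12+7, 11+7) = Beta(19, 18).
For Beta(a, b) with a, b > 1 the mode is (a−1)/(a+b−2) = 18/35 ≈ 0.514.

θ̂_MAP = 0.514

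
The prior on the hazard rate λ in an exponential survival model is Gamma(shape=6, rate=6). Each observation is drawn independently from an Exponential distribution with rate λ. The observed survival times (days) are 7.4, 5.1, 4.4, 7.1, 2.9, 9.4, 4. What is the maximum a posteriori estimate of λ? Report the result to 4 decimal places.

λ̂_MAP = 0.2592

The Exponential(rate=λ) likelihood is ∝ λ^n e^(−λΣtᵢ). Here n = 7 and Σtᵢ = 7.4 + 5.1 + 4.4 + 7.1 + 2.9 + 9.4 + 4 = 40.3.
Posterior ∝ λ^5e^(−6λ) · λ^7e^(−40.3λ) = λ^12e^(−46.3λ), i.e. Gamma(13, 46.3).
Mode = (a−1)/b = 12/46.3 ≈ 0.2592.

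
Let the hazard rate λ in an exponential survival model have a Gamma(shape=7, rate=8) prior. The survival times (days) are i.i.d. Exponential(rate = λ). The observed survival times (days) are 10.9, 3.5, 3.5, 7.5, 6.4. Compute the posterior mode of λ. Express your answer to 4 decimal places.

λ̂_MAP = 0.2764

The Exponential(rate=λ) likelihood is ∝ λ^n e^(−λΣtᵢ). Here n = 5 and Σtᵢ = 10.9 + 3.5 + 3.5 + 7.5 + 6.4 = 31.8.
Posterior ∝ λ^6e^(−8λ) · λ^5e^(−31.8λ) = λ^11e^(−39.8λ), i.e. Gamma(12, 39.8).
Mode = (a−1)/b = 11/39.8 ≈ 0.2764.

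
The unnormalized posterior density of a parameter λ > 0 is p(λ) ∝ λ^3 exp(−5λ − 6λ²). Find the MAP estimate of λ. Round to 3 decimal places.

λ̂_MAP = 0.333

ℓ'(λ) = 3/λ − 5 − 12λ. Setting this to zero and multiplying by λ: 12λ² + 5λ − 3 = 0.
λ = (−5 + √(5² + 4·12·3)) / (2·12) = (−5 + √169) / 24 = (−5 + 13)/24 = 1/3.
ℓ''(λ) = −3/λ² − 12 < 0, confirming a maximum.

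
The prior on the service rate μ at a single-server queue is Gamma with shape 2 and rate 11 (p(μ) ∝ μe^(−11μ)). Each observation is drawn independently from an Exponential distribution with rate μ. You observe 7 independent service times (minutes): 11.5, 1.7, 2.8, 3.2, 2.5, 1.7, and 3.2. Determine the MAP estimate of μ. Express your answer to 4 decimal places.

The Exponential(rate=μ) likelihood is ∝ μ^n e^(−μΣtᵢ). Here n = 7 and Σtᵢ = 11.5 + 1.7 + 2.8 + 3.2 + 2.5 + 1.7 + 3.2 = 26.6.
Posterior ∝ μe^(−11μ) · μ^7e^(−26.6μ) = μ^8e^(−37.6μ), i.e. Gamma(9, 37.6).
Mode = (a−1)/b = 8/37.6 ≈ 0.2128.

μ̂_MAP = 0.2128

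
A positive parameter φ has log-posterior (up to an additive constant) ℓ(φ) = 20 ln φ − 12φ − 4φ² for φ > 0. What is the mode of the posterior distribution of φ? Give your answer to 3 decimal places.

ℓ'(φ) = 20/φ − 12 − 8φ. Setting this to zero and multiplying by φ: 8φ² + 12φ − 20 = 0.
φ = (−12 + √(12² + 4·8·20)) / (2·8) = (−12 + √784) / 16 = (−12 + 28)/16 = 1.
ℓ''(φ) = −20/φ² − 8 < 0, confirming a maximum.

φ̂_MAP = 1.000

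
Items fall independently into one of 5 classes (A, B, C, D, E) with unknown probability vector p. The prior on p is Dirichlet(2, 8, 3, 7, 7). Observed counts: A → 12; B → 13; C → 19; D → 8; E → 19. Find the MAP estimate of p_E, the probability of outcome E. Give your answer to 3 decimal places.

MAP estimate of p_E = 0.269

The posterior is Dirichlet(αᵢ + nᵢ) = Dirichlet(14, 21, 22, 15, 26).
For a Dirichlet(a₁,…,a_K) with all aᵢ > 1, the mode has j-th component (aⱼ − 1)/(Σaᵢ − K).
Here Σaᵢ = 98 and K = 5, so p_E = (26 − 1)/(98 − 5) = 25/93 ≈ 0.269.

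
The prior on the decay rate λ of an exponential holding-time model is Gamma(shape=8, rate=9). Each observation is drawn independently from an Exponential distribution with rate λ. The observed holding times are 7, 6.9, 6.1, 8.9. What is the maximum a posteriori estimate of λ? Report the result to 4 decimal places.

The Exponential(rate=λ) likelihood is ∝ λ^n e^(−λΣtᵢ). Here n = 4 and Σtᵢ = 7 + 6.9 + 6.1 + 8.9 = 28.9.
Posterior ∝ λ^7e^(−9λ) · λ^4e^(−28.9λ) = λ^11e^(−37.9λ), i.e. Gamma(12, 37.9).
Mode = (a−1)/b = 11/37.9 ≈ 0.2902.

λ̂_MAP = 0.2902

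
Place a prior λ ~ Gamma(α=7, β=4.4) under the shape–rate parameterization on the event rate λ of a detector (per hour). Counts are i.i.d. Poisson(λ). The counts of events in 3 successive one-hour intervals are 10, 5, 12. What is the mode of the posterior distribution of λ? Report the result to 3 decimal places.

λ̂_MAP = 4.459

Σxᵢ = 10+5+12 = 27, with n = 3.
Posterior ∝ λ^6e^(−4.4λ) · λ^27e^(−3λ) = λ^33e^(−7.4λ), i.e. Gamma(shape=34, rate=7.4).
The mode of a Gamma(a, b) with a ≥ 1 (shape–rate) is (a−1)/b = 33/7.4 ≈ 4.459.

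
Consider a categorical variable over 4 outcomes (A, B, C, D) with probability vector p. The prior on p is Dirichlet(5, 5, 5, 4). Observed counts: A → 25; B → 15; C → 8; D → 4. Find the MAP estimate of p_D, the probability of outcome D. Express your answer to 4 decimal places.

MAP estimate of p_D = 0.1045

The posterior is Dirichlet(αᵢ + nᵢ) = Dirichlet(30, 20, 13, 8).
For a Dirichlet(a₁,…,a_K) with all aᵢ > 1, the mode has j-th component (aⱼ − 1)/(Σaᵢ − K).
Here Σaᵢ = 71 and K = 4, so p_D = (8 − 1)/(71 − 4) = 7/67 ≈ 0.1045.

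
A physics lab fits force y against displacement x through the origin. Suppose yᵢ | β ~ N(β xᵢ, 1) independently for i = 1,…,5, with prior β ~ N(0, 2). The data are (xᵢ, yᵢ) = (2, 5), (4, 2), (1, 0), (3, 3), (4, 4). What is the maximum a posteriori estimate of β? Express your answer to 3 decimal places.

β̂_MAP = 0.925

log p(β | y) = −Σ(yᵢ − βxᵢ)²/(2·1) − β²/(2·2) + const.
Setting the derivative to zero: Σxᵢ(yᵢ − βxᵢ)/1 − β/2 = 0, so β = Σxᵢyᵢ / (Σxᵢ² + σ²/τ²).
Σxᵢyᵢ = 2·5 + 4·2 + 1·0 + 3·3 + 4·4 = 43; Σxᵢ² = 46; σ²/τ² = 0.5.
β̂_MAP = 43 / (46 + 0.5) = 43/46.5 ≈ 0.925.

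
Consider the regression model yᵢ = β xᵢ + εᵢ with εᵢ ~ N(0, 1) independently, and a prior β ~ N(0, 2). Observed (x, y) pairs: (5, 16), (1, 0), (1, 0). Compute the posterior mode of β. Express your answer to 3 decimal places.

β̂_MAP = 2.909

log p(β | y) = −Σ(yᵢ − βxᵢ)²/(2·1) − β²/(2·2) + const.
Setting the derivative to zero: Σxᵢ(yᵢ − βxᵢ)/1 − β/2 = 0, so β = Σxᵢyᵢ / (Σxᵢ² + σ²/τ²).
Σxᵢyᵢ = 5·16 + 1·0 + 1·0 = 80; Σxᵢ² = 27; σ²/τ² = 0.5.
β̂_MAP = 80 / (27 + 0.5) = 80/27.5 ≈ 2.909.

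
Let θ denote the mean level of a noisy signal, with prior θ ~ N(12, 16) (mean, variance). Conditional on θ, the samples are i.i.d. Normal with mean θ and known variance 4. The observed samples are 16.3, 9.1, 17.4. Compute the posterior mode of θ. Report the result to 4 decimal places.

θ̂_MAP = 14.0923

n = 3; x̄ = (16.3 + 9.1 + 17.4)/3 = 42.8/3 = 214/15 ≈ 14.2667.
For a Normal prior and Normal likelihood with known variance, the posterior is Normal; its mode equals its mean, the precision-weighted average.
Prior precision 1/σ₀² = 1/16 = 0.0625; data precision n/σ² = 3/4 = 0.75.
θ̂ = (0.0625·12 + 0.75·(214/15)) / (0.0625 + 0.75) = 11.45/0.8125 = 916/65 ≈ 14.0923.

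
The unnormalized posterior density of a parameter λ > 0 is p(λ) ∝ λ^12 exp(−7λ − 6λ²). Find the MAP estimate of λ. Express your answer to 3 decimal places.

λ̂_MAP = 0.750

ℓ'(λ) = 12/λ − 7 − 12λ. Setting this to zero and multiplying by λ: 12λ² + 7λ − 12 = 0.
λ = (−7 + √(7² + 4·12·12)) / (2·12) = (−7 + √625) / 24 = (−7 + 25)/24 = 3/4.
ℓ''(λ) = −12/λ² − 12 < 0, confirming a maximum.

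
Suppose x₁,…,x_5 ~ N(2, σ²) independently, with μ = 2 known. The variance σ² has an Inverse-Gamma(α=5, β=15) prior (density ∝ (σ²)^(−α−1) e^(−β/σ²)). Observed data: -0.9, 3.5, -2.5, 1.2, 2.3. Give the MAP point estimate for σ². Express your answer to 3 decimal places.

σ̂²_MAP = 3.626

Sum of squared deviations about the known mean: SS = (-0.9−2)² + (3.5−2)² + (-2.5−2)² + (1.2−2)² + (2.3−2)² = 31.64.
The Normal likelihood contributes (σ²)^(−n/2) exp(−SS/(2σ²)), so the posterior is Inverse-Gamma(α + n/2, β + SS/2) = Inverse-Gamma(7.5, 30.82).
The mode of Inverse-Gamma(a, b) is b/(a+1) = 30.82/8.5 ≈ 3.626.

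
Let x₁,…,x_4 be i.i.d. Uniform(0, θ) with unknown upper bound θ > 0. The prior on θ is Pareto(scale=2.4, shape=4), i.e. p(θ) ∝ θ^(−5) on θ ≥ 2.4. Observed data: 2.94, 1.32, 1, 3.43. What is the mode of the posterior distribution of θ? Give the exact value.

θ̂_MAP = 3.43

The Uniform(0, θ) likelihood is θ^(−n) for θ ≥ max(xᵢ), zero otherwise. Here max(xᵢ) = 3.43.
Posterior ∝ θ^(−5) · θ^(−4) = θ^(−9) on θ ≥ max(2.4, 3.43) = 3.43.
This density is strictly decreasing in θ, so the posterior mode lies at the lower boundary of the support.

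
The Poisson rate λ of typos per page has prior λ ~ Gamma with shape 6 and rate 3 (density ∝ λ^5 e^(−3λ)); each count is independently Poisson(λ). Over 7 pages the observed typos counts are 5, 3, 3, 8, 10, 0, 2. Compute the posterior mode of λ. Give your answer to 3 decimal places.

Σxᵢ = 5+3+3+8+10+0+2 = 31, with n = 7.
Posterior ∝ λ^5e^(−3λ) · λ^31e^(−7λ) = λ^36e^(−10λ), i.e. Gamma(shape=37, rate=10).
The mode of a Gamma(a, b) with a ≥ 1 (shape–rate) is (a−1)/b = 36/10 ≈ 3.600.

λ̂_MAP = 3.600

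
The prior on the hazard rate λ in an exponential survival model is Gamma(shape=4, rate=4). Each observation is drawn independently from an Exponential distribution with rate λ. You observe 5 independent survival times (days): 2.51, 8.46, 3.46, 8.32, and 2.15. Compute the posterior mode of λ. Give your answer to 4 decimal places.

λ̂_MAP = 0.2768

The Exponential(rate=λ) likelihood is ∝ λ^n e^(−λΣtᵢ). Here n = 5 and Σtᵢ = 2.51 + 8.46 + 3.46 + 8.32 + 2.15 = 24.90.
Posterior ∝ λ^3e^(−4λ) · λ^5e^(−24.90λ) = λ^8e^(−28.90λ), i.e. Gamma(9, 28.90).
Mode = (a−1)/b = 8/28.90 ≈ 0.2768.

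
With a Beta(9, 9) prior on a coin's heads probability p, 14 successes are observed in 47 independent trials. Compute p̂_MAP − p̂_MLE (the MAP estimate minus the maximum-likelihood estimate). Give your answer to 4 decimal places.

MAP − MLE = 0.0513

Posterior is Beta(23, 42); MAP = (23−1)/(65−2) = 22/63 ≈ 0.34921.
MLE ignores the prior: p̂_MLE = k/n = 14/47 ≈ 0.29787.
Difference = 22/63 − 14/47 = 152/2961 ≈ 0.0513.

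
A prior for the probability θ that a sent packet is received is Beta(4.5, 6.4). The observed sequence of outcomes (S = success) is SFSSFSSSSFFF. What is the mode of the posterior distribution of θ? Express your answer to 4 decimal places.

Prior: Beta(4.5, 6.4).
Data: 7 successes in 12 trials (from the sequence). The binomial likelihood contributes θ^7(1−θ)^5, so the posterior is Beta(4.5+7, 6.4+5) = Beta(11.5, 11.4).
For Beta(a, b) with a, b > 1 the mode is (a−1)/(a+b−2) = 10.5/20.9 ≈ 0.5024.

θ̂_MAP = 0.5024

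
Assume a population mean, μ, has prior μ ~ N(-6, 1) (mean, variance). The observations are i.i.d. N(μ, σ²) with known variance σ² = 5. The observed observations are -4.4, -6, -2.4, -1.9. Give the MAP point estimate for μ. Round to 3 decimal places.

n = 4; x̄ = ((-4.4) + (-6) + (-2.4) + (-1.9))/4 = -14.7/4 = -3.675.
For a Normal prior and Normal likelihood with known variance, the posterior is Normal; its mode equals its mean, the precision-weighted average.
Prior precision 1/σ₀² = 1/1 = 1; data precision n/σ² = 4/5 = 0.8.
μ̂ = (1·(-6) + 0.8·(-3.675)) / (1 + 0.8) = (-8.94)/1.8 = -149/30 ≈ -4.967.

μ̂_MAP = -4.967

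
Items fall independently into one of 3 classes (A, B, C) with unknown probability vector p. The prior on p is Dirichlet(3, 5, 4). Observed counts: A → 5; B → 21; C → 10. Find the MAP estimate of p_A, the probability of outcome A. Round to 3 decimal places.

The posterior is Dirichlet(αᵢ + nᵢ) = Dirichlet(8, 26, 14).
For a Dirichlet(a₁,…,a_K) with all aᵢ > 1, the mode has j-th component (aⱼ − 1)/(Σaᵢ − K).
Here Σaᵢ = 48 and K = 3, so p_A = (8 − 1)/(48 − 3) = 7/45 ≈ 0.156.

MAP estimate of p_A = 0.156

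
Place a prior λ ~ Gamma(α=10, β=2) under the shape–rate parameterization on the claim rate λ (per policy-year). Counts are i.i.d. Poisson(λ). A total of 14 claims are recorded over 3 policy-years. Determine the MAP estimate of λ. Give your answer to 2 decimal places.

λ̂_MAP = 4.60

Σxᵢ = 14, n = 3.
Posterior ∝ λ^9e^(−2λ) · λ^14e^(−3λ) = λ^23e^(−5λ), i.e. Gamma(shape=24, rate=5).
The mode of a Gamma(a, b) with a ≥ 1 (shape–rate) is (a−1)/b = 23/5 ≈ 4.60.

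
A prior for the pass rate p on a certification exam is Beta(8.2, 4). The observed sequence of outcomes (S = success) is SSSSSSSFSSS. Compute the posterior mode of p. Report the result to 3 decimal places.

Prior: Beta(8.2, 4).
Data: 10 successes in 11 trials (from the sequence). The binomial likelihood contributes p^10(1−p)^1, so the posterior is Beta(8.2+10, 4+1) = Beta(18.2, 5).
For Beta(a, b) with a, b > 1 the mode is (a−1)/(a+b−2) = 17.2/21.2 ≈ 0.811.

p̂_MAP = 0.811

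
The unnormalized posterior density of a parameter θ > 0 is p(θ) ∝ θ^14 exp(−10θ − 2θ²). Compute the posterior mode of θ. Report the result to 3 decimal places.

θ̂_MAP = 1.000

ℓ'(θ) = 14/θ − 10 − 4θ. Setting this to zero and multiplying by θ: 4θ² + 10θ − 14 = 0.
θ = (−10 + √(10² + 4·4·14)) / (2·4) = (−10 + √324) / 8 = (−10 + 18)/8 = 1.
ℓ''(θ) = −14/θ² − 4 < 0, confirming a maximum.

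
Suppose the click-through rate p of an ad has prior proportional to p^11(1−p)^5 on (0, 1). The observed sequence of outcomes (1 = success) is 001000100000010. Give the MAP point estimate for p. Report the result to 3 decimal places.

The prior density ∝ p^11(1−p)^5 is the kernel of Beta(12, 6).
Data: 3 successes in 15 trials (from the sequence). The binomial likelihood contributes p^3(1−p)^12, so the posterior is Beta(12+3, 6+12) = Beta(15, 18).
For Beta(a, b) with a, b > 1 the mode is (a−1)/(a+b−2) = 14/31 ≈ 0.452.

p̂_MAP = 0.452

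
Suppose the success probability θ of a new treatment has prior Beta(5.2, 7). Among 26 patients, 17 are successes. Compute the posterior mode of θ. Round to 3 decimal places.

θ̂_MAP = 0.586

Prior: Beta(5.2, 7).
Data: 17 successes in 26 trials. The binomial likelihood contributes θ^17(1−θ)^9, so the posterior is Beta(5.2+17, 7+9) = Beta(22.2, 16).
For Beta(a, b) with a, b > 1 the mode is (a−1)/(a+b−2) = 21.2/36.2 ≈ 0.586.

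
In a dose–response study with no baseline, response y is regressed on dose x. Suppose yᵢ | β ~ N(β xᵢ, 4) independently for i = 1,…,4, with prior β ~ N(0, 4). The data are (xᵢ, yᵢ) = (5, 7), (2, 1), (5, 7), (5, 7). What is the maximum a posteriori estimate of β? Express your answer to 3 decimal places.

β̂_MAP = 1.338

log p(β | y) = −Σ(yᵢ − βxᵢ)²/(2·4) − β²/(2·4) + const.
Setting the derivative to zero: Σxᵢ(yᵢ − βxᵢ)/4 − β/4 = 0, so β = Σxᵢyᵢ / (Σxᵢ² + σ²/τ²).
Σxᵢyᵢ = 5·7 + 2·1 + 5·7 + 5·7 = 107; Σxᵢ² = 79; σ²/τ² = 1.
β̂_MAP = 107 / (79 + 1) = 107/80 ≈ 1.338.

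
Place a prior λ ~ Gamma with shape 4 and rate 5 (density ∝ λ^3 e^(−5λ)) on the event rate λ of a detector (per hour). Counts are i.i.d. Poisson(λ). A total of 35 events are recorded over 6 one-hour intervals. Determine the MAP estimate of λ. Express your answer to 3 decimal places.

λ̂_MAP = 3.455

Σxᵢ = 35, n = 6.
Posterior ∝ λ^3e^(−5λ) · λ^35e^(−6λ) = λ^38e^(−11λ), i.e. Gamma(shape=39, rate=11).
The mode of a Gamma(a, b) with a ≥ 1 (shape–rate) is (a−1)/b = 38/11 ≈ 3.455.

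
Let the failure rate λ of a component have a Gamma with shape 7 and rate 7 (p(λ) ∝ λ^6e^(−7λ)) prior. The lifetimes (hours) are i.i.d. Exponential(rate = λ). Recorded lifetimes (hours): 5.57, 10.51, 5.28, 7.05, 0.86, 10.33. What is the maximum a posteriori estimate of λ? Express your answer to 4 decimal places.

λ̂_MAP = 0.2575

The Exponential(rate=λ) likelihood is ∝ λ^n e^(−λΣtᵢ). Here n = 6 and Σtᵢ = 5.57 + 10.51 + 5.28 + 7.05 + 0.86 + 10.33 = 39.60.
Posterior ∝ λ^6e^(−7λ) · λ^6e^(−39.60λ) = λ^12e^(−46.60λ), i.e. Gamma(13, 46.60).
Mode = (a−1)/b = 12/46.60 ≈ 0.2575.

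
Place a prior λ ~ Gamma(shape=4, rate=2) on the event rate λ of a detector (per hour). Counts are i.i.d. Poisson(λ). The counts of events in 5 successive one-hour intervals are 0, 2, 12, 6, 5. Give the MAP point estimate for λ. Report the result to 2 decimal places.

λ̂_MAP = 4.00

Σxᵢ = 0+2+12+6+5 = 25, with n = 5.
Posterior ∝ λ^3e^(−2λ) · λ^25e^(−5λ) = λ^28e^(−7λ), i.e. Gamma(shape=29, rate=7).
The mode of a Gamma(a, b) with a ≥ 1 (shape–rate) is (a−1)/b = 28/7 ≈ 4.00.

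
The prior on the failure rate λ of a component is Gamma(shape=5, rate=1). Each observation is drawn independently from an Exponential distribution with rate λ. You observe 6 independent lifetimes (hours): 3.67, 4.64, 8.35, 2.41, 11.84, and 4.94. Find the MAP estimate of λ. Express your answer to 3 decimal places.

The Exponential(rate=λ) likelihood is ∝ λ^n e^(−λΣtᵢ). Here n = 6 and Σtᵢ = 3.67 + 4.64 + 8.35 + 2.41 + 11.84 + 4.94 = 35.85.
Posterior ∝ λ^4e^(−1λ) · λ^6e^(−35.85λ) = λ^10e^(−36.85λ), i.e. Gamma(11, 36.85).
Mode = (a−1)/b = 10/36.85 ≈ 0.271.

λ̂_MAP = 0.271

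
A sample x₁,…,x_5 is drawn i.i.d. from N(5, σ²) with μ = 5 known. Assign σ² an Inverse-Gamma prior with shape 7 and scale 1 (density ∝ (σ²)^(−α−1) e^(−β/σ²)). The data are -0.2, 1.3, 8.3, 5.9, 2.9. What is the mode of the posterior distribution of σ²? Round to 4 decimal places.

Sum of squared deviations about the known mean: SS = (-0.2−5)² + (1.3−5)² + (8.3−5)² + (5.9−5)² + (2.9−5)² = 56.84.
The Normal likelihood contributes (σ²)^(−n/2) exp(−SS/(2σ²)), so the posterior is Inverse-Gamma(α + n/2, β + SS/2) = Inverse-Gamma(9.5, 29.42).
The mode of Inverse-Gamma(a, b) is b/(a+1) = 29.42/10.5 ≈ 2.8019.

σ̂²_MAP = 2.8019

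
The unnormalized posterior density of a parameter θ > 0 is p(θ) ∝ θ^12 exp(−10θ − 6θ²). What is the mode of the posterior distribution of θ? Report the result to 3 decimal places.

ℓ'(θ) = 12/θ − 10 − 12θ. Setting this to zero and multiplying by θ: 12θ² + 10θ − 12 = 0.
θ = (−10 + √(10² + 4·12·12)) / (2·12) = (−10 + √676) / 24 = (−10 + 26)/24 = 2/3.
ℓ''(θ) = −12/θ² − 12 < 0, confirming a maximum.

θ̂_MAP = 0.667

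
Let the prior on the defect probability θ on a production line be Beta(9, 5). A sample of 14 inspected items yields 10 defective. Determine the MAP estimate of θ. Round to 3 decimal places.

θ̂_MAP = 0.692

Prior: Beta(9, 5).
Data: 10 successes in 14 trials. The binomial likelihood contributes θ^10(1−θ)^4, so the posterior is Beta(9+10, 5+4) = Beta(19, 9).
For Beta(a, b) with a, b > 1 the mode is (a−1)/(a+b−2) = 18/26 ≈ 0.692.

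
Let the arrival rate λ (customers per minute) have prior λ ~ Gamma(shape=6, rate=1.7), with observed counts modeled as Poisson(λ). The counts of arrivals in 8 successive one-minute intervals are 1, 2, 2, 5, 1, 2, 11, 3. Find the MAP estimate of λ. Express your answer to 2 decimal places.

λ̂_MAP = 3.30

Σxᵢ = 1+2+2+5+1+2+11+3 = 27, with n = 8.
Posterior ∝ λ^5e^(−1.7λ) · λ^27e^(−8λ) = λ^32e^(−9.7λ), i.e. Gamma(shape=33, rate=9.7).
The mode of a Gamma(a, b) with a ≥ 1 (shape–rate) is (a−1)/b = 32/9.7 ≈ 3.30.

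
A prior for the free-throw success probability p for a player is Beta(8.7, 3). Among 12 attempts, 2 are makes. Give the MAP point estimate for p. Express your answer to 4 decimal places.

Prior: Beta(8.7, 3).
Data: 2 successes in 12 trials. The binomial likelihood contributes p^2(1−p)^10, so the posterior is Beta(8.7+2, 3+10) = Beta(10.7, 13).
For Beta(a, b) with a, b > 1 the mode is (a−1)/(a+b−2) = 9.7/21.7 ≈ 0.4470.

p̂_MAP = 0.4470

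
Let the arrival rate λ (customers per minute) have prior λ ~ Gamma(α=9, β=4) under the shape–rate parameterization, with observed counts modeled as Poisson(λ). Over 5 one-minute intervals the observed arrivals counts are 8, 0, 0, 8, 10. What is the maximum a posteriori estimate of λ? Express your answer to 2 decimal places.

Σxᵢ = 8+0+0+8+10 = 26, with n = 5.
Posterior ∝ λ^8e^(−4λ) · λ^26e^(−5λ) = λ^34e^(−9λ), i.e. Gamma(shape=35, rate=9).
The mode of a Gamma(a, b) with a ≥ 1 (shape–rate) is (a−1)/b = 34/9 ≈ 3.78.

λ̂_MAP = 3.78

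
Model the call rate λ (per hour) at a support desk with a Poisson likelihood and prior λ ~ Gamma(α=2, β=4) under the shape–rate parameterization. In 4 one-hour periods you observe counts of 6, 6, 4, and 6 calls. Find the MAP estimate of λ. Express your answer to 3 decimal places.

λ̂_MAP = 2.875

Σxᵢ = 6+6+4+6 = 22, with n = 4.
Posterior ∝ λe^(−4λ) · λ^22e^(−4λ) = λ^23e^(−8λ), i.e. Gamma(shape=24, rate=8).
The mode of a Gamma(a, b) with a ≥ 1 (shape–rate) is (a−1)/b = 23/8 ≈ 2.875.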